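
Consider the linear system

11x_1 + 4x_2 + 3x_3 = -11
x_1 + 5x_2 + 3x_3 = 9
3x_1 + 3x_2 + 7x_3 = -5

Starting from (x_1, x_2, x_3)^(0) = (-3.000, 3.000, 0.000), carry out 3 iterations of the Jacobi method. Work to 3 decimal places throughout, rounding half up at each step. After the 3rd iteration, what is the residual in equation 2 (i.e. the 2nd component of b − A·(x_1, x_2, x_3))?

0.902

Iteration 1:
  x_1 = (-11 - (4)·3.000 - (3)·0.000) / (11) = -2.091
  x_2 = (9 - (1)·-3.000 - (3)·0.000) / (5) = 2.400
  x_3 = (-5 - (3)·-3.000 - (3)·3.000) / (7) = -0.714
Iteration 2:
  x_1 = (-11 - (4)·2.400 - (3)·-0.714) / (11) = -1.678
  x_2 = (9 - (1)·-2.091 - (3)·-0.714) / (5) = 2.647
  x_3 = (-5 - (3)·-2.091 - (3)·2.400) / (7) = -0.847
Iteration 3:
  x_1 = (-11 - (4)·2.647 - (3)·-0.847) / (11) = -1.732
  x_2 = (9 - (1)·-1.678 - (3)·-0.847) / (5) = 2.644
  x_3 = (-5 - (3)·-1.678 - (3)·2.647) / (7) = -1.130
Residual b − A·x = (0.866, 0.902, 0.174)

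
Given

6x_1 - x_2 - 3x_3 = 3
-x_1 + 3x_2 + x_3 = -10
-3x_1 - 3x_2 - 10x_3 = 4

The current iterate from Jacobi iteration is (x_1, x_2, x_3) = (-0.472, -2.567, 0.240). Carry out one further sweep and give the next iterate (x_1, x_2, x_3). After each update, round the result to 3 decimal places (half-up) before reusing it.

(0.192, -3.571, 0.512)

One sweep:
  x_1 = (3 - (-1)·-2.567 - (-3)·0.240) / (6) = 0.192
  x_2 = (-10 - (-1)·-0.472 - (1)·0.240) / (3) = -3.571
  x_3 = (4 - (-3)·-0.472 - (-3)·-2.567) / (-10) = 0.512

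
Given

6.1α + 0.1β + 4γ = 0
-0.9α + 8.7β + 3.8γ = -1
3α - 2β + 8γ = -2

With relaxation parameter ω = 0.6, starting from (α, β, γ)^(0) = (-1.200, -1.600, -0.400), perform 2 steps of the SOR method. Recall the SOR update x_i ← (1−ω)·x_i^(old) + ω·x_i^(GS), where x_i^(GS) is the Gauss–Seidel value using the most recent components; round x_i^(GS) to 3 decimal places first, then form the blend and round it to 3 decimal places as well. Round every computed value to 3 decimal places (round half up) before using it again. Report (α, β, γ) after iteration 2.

(0.015, -0.229, -0.322)

Iteration 1:
  α: GS value = (0 - (0.1)·-1.600 - (4)·-0.400) / (6.1) = 0.289;  α ← (1−ω)·-1.200 + ω·0.289 = -0.307
  β: GS value = (-1 - (-0.9)·-0.307 - (3.8)·-0.400) / (8.7) = 0.028;  β ← (1−ω)·-1.600 + ω·0.028 = -0.623
  γ: GS value = (-2 - (3)·-0.307 - (-2)·-0.623) / (8) = -0.291;  γ ← (1−ω)·-0.400 + ω·-0.291 = -0.335
Iteration 2:
  α: GS value = (0 - (0.1)·-0.623 - (4)·-0.335) / (6.1) = 0.230;  α ← (1−ω)·-0.307 + ω·0.230 = 0.015
  β: GS value = (-1 - (-0.9)·0.015 - (3.8)·-0.335) / (8.7) = 0.033;  β ← (1−ω)·-0.623 + ω·0.033 = -0.229
  γ: GS value = (-2 - (3)·0.015 - (-2)·-0.229) / (8) = -0.313;  γ ← (1−ω)·-0.335 + ω·-0.313 = -0.322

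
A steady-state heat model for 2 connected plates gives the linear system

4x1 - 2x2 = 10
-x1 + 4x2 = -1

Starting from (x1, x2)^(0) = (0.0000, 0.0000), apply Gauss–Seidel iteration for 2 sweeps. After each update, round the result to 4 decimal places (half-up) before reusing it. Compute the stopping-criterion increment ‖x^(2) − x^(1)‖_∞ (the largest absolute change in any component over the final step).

0.1875

Iteration 1:
  x1 = (10 - (-2)·0.0000) / (4) = 2.5000
  x2 = (-1 - (-1)·2.5000) / (4) = 0.3750
Iteration 2:
  x1 = (10 - (-2)·0.3750) / (4) = 2.6875
  x2 = (-1 - (-1)·2.6875) / (4) = 0.4219
Change: (0.1875, 0.0469) → max |·| = 0.1875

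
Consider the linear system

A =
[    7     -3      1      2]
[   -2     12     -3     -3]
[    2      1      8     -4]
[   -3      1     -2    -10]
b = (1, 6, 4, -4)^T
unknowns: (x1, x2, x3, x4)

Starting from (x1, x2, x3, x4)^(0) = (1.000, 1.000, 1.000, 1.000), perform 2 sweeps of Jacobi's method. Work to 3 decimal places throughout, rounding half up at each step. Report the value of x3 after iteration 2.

0.318

Iteration 1:
  x1 = (1 - (-3)·1.000 - (1)·1.000 - (2)·1.000) / (7) = 0.143
  x2 = (6 - (-2)·1.000 - (-3)·1.000 - (-3)·1.000) / (12) = 1.167
  x3 = (4 - (2)·1.000 - (1)·1.000 - (-4)·1.000) / (8) = 0.625
  x4 = (-4 - (-3)·1.000 - (1)·1.000 - (-2)·1.000) / (-10) = 0.000
Iteration 2:
  x1 = (1 - (-3)·1.167 - (1)·0.625 - (2)·0.000) / (7) = 0.554
  x2 = (6 - (-2)·0.143 - (-3)·0.625 - (-3)·0.000) / (12) = 0.680
  x3 = (4 - (2)·0.143 - (1)·1.167 - (-4)·0.000) / (8) = 0.318
  x4 = (-4 - (-3)·0.143 - (1)·1.167 - (-2)·0.625) / (-10) = 0.349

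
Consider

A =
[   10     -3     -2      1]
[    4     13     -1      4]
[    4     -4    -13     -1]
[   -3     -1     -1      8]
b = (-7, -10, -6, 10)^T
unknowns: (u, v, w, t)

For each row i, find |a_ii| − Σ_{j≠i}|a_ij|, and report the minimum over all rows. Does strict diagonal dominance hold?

3

row 1: |10| − (3+2+1) = 4
row 2: |13| − (4+1+4) = 4
row 3: |-13| − (4+4+1) = 4
row 4: |8| − (3+1+1) = 3
minimum over rows = 3 → strictly diagonally dominant (convergence guaranteed)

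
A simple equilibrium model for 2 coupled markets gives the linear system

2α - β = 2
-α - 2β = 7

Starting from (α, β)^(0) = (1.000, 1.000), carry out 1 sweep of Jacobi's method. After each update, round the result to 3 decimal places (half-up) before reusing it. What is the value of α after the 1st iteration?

1.500

Iteration 1:
  α = (2 - (-1)·1.000) / (2) = 1.500
  β = (7 - (-1)·1.000) / (-2) = -4.000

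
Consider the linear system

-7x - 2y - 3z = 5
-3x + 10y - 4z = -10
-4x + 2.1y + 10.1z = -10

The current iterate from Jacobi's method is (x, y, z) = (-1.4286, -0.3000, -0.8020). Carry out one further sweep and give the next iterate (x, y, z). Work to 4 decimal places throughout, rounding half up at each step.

(-0.2849, -1.7494, -1.4935)

One sweep:
  x = (5 - (-2)·-0.3000 - (-3)·-0.8020) / (-7) = -0.2849
  y = (-10 - (-3)·-1.4286 - (-4)·-0.8020) / (10) = -1.7494
  z = (-10 - (-4)·-1.4286 - (2.1)·-0.3000) / (10.1) = -1.4935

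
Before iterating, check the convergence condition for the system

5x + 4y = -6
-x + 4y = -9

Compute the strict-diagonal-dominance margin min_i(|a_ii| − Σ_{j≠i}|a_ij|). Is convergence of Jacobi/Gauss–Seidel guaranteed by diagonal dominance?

row 1: |5| − (4) = 1
row 2: |4| − (1) = 3
minimum over rows = 1 → strictly diagonally dominant (convergence guaranteed)

1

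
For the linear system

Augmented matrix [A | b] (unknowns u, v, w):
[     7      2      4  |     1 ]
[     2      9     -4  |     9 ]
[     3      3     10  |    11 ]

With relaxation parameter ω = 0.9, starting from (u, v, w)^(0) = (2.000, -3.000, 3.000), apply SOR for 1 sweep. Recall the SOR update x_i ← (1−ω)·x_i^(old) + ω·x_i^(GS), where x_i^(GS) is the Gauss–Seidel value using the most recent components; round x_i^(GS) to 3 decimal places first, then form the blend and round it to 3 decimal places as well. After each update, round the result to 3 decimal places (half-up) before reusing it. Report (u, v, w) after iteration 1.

(-0.443, 1.889, 0.899)

Iteration 1:
  u: GS value = (1 - (2)·-3.000 - (4)·3.000) / (7) = -0.714;  u ← (1−ω)·2.000 + ω·-0.714 = -0.443
  v: GS value = (9 - (2)·-0.443 - (-4)·3.000) / (9) = 2.432;  v ← (1−ω)·-3.000 + ω·2.432 = 1.889
  w: GS value = (11 - (3)·-0.443 - (3)·1.889) / (10) = 0.666;  w ← (1−ω)·3.000 + ω·0.666 = 0.899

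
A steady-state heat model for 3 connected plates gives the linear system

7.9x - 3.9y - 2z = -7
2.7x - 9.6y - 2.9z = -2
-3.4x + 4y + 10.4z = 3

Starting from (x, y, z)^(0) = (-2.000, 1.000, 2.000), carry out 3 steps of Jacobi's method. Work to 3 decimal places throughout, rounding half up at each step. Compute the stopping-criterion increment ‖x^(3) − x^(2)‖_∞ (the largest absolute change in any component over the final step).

1.092

Iteration 1:
  x = (-7 - (-3.9)·1.000 - (-2)·2.000) / (7.9) = 0.114
  y = (-2 - (2.7)·-2.000 - (-2.9)·2.000) / (-9.6) = -0.958
  z = (3 - (-3.4)·-2.000 - (4)·1.000) / (10.4) = -0.750
Iteration 2:
  x = (-7 - (-3.9)·-0.958 - (-2)·-0.750) / (7.9) = -1.549
  y = (-2 - (2.7)·0.114 - (-2.9)·-0.750) / (-9.6) = 0.467
  z = (3 - (-3.4)·0.114 - (4)·-0.958) / (10.4) = 0.694
Iteration 3:
  x = (-7 - (-3.9)·0.467 - (-2)·0.694) / (7.9) = -0.480
  y = (-2 - (2.7)·-1.549 - (-2.9)·0.694) / (-9.6) = -0.437
  z = (3 - (-3.4)·-1.549 - (4)·0.467) / (10.4) = -0.398
Change: (1.069, -0.904, -1.092) → max |·| = 1.092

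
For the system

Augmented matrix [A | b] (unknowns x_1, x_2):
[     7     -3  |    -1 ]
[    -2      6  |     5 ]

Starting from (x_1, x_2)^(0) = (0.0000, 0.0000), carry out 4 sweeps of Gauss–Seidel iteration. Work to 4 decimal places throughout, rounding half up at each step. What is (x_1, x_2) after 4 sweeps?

Iteration 1:
  x_1 = (-1 - (-3)·0.0000) / (7) = -0.1429
  x_2 = (5 - (-2)·-0.1429) / (6) = 0.7857
Iteration 2:
  x_1 = (-1 - (-3)·0.7857) / (7) = 0.1939
  x_2 = (5 - (-2)·0.1939) / (6) = 0.8980
Iteration 3:
  x_1 = (-1 - (-3)·0.8980) / (7) = 0.2420
  x_2 = (5 - (-2)·0.2420) / (6) = 0.9140
Iteration 4:
  x_1 = (-1 - (-3)·0.9140) / (7) = 0.2489
  x_2 = (5 - (-2)·0.2489) / (6) = 0.9163

(0.2489, 0.9163)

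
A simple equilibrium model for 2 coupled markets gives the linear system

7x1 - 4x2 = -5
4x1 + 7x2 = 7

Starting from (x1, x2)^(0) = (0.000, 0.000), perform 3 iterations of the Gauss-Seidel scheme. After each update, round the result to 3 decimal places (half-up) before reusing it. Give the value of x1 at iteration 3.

Iteration 1:
  x1 = (-5 - (-4)·0.000) / (7) = -0.714
  x2 = (7 - (4)·-0.714) / (7) = 1.408
Iteration 2:
  x1 = (-5 - (-4)·1.408) / (7) = 0.090
  x2 = (7 - (4)·0.090) / (7) = 0.949
Iteration 3:
  x1 = (-5 - (-4)·0.949) / (7) = -0.172
  x2 = (7 - (4)·-0.172) / (7) = 1.098

-0.172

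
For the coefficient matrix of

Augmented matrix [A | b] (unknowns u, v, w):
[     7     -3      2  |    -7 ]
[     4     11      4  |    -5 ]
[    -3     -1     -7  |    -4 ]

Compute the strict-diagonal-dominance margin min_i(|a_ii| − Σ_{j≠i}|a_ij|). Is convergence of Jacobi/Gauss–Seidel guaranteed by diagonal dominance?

2

row 1: |7| − (3+2) = 2
row 2: |11| − (4+4) = 3
row 3: |-7| − (3+1) = 3
minimum over rows = 2 → strictly diagonally dominant (convergence guaranteed)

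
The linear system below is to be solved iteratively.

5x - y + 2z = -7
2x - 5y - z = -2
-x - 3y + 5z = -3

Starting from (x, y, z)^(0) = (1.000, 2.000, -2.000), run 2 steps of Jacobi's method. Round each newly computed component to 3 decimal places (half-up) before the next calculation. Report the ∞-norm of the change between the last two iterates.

1.280

Iteration 1:
  x = (-7 - (-1)·2.000 - (2)·-2.000) / (5) = -0.200
  y = (-2 - (2)·1.000 - (-1)·-2.000) / (-5) = 1.200
  z = (-3 - (-1)·1.000 - (-3)·2.000) / (5) = 0.800
Iteration 2:
  x = (-7 - (-1)·1.200 - (2)·0.800) / (5) = -1.480
  y = (-2 - (2)·-0.200 - (-1)·0.800) / (-5) = 0.160
  z = (-3 - (-1)·-0.200 - (-3)·1.200) / (5) = 0.080
Change: (-1.280, -1.040, -0.720) → max |·| = 1.280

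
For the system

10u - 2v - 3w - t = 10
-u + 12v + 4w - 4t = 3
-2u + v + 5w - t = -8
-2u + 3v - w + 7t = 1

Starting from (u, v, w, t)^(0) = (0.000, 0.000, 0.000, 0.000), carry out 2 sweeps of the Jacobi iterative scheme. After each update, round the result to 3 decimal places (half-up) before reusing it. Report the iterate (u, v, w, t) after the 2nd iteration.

Iteration 1:
  u = (10 - (-2)·0.000 - (-3)·0.000 - (-1)·0.000) / (10) = 1.000
  v = (3 - (-1)·0.000 - (4)·0.000 - (-4)·0.000) / (12) = 0.250
  w = (-8 - (-2)·0.000 - (1)·0.000 - (-1)·0.000) / (5) = -1.600
  t = (1 - (-2)·0.000 - (3)·0.000 - (-1)·0.000) / (7) = 0.143
Iteration 2:
  u = (10 - (-2)·0.250 - (-3)·-1.600 - (-1)·0.143) / (10) = 0.584
  v = (3 - (-1)·1.000 - (4)·-1.600 - (-4)·0.143) / (12) = 0.914
  w = (-8 - (-2)·1.000 - (1)·0.250 - (-1)·0.143) / (5) = -1.221
  t = (1 - (-2)·1.000 - (3)·0.250 - (-1)·-1.600) / (7) = 0.093

(0.584, 0.914, -1.221, 0.093)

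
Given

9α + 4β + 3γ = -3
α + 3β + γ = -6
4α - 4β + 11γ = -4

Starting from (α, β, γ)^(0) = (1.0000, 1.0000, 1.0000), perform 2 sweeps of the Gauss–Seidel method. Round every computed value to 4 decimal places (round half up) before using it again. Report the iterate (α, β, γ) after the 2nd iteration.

Iteration 1:
  α = (-3 - (4)·1.0000 - (3)·1.0000) / (9) = -1.1111
  β = (-6 - (1)·-1.1111 - (1)·1.0000) / (3) = -1.9630
  γ = (-4 - (4)·-1.1111 - (-4)·-1.9630) / (11) = -0.6734
Iteration 2:
  α = (-3 - (4)·-1.9630 - (3)·-0.6734) / (9) = 0.7636
  β = (-6 - (1)·0.7636 - (1)·-0.6734) / (3) = -2.0301
  γ = (-4 - (4)·0.7636 - (-4)·-2.0301) / (11) = -1.3795

(0.7636, -2.0301, -1.3795)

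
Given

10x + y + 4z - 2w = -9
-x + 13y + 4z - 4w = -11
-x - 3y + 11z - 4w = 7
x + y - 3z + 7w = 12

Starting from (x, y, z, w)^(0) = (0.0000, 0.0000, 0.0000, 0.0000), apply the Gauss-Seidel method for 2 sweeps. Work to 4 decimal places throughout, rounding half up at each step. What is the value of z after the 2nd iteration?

Iteration 1:
  x = (-9 - (1)·0.0000 - (4)·0.0000 - (-2)·0.0000) / (10) = -0.9000
  y = (-11 - (-1)·-0.9000 - (4)·0.0000 - (-4)·0.0000) / (13) = -0.9154
  z = (7 - (-1)·-0.9000 - (-3)·-0.9154 - (-4)·0.0000) / (11) = 0.3049
  w = (12 - (1)·-0.9000 - (1)·-0.9154 - (-3)·0.3049) / (7) = 2.1043
Iteration 2:
  x = (-9 - (1)·-0.9154 - (4)·0.3049 - (-2)·2.1043) / (10) = -0.5096
  y = (-11 - (-1)·-0.5096 - (4)·0.3049 - (-4)·2.1043) / (13) = -0.3317
  z = (7 - (-1)·-0.5096 - (-3)·-0.3317 - (-4)·2.1043) / (11) = 1.2648
  w = (12 - (1)·-0.5096 - (1)·-0.3317 - (-3)·1.2648) / (7) = 2.3765

1.2648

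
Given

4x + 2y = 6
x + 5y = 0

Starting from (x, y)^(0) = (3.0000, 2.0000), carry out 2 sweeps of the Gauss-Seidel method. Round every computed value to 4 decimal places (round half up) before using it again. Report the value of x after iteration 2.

Iteration 1:
  x = (6 - (2)·2.0000) / (4) = 0.5000
  y = (0 - (1)·0.5000) / (5) = -0.1000
Iteration 2:
  x = (6 - (2)·-0.1000) / (4) = 1.5500
  y = (0 - (1)·1.5500) / (5) = -0.3100

1.5500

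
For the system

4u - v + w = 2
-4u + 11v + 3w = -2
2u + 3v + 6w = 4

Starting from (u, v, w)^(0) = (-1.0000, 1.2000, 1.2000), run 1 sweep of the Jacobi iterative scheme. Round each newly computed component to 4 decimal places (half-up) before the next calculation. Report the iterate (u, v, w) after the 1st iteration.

(0.5000, -0.8727, 0.4000)

Iteration 1:
  u = (2 - (-1)·1.2000 - (1)·1.2000) / (4) = 0.5000
  v = (-2 - (-4)·-1.0000 - (3)·1.2000) / (11) = -0.8727
  w = (4 - (2)·-1.0000 - (3)·1.2000) / (6) = 0.4000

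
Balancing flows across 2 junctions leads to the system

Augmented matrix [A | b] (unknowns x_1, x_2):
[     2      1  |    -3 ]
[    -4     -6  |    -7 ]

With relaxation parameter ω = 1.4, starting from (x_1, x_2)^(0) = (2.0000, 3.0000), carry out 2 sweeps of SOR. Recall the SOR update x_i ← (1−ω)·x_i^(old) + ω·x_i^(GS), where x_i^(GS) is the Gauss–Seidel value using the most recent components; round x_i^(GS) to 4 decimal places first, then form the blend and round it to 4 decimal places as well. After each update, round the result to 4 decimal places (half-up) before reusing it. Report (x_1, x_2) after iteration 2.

(-3.6700, 3.0186)

Iteration 1:
  x_1: GS value = (-3 - (1)·3.0000) / (2) = -3.0000;  x_1 ← (1−ω)·2.0000 + ω·-3.0000 = -5.0000
  x_2: GS value = (-7 - (-4)·-5.0000) / (-6) = 4.5000;  x_2 ← (1−ω)·3.0000 + ω·4.5000 = 5.1000
Iteration 2:
  x_1: GS value = (-3 - (1)·5.1000) / (2) = -4.0500;  x_1 ← (1−ω)·-5.0000 + ω·-4.0500 = -3.6700
  x_2: GS value = (-7 - (-4)·-3.6700) / (-6) = 3.6133;  x_2 ← (1−ω)·5.1000 + ω·3.6133 = 3.0186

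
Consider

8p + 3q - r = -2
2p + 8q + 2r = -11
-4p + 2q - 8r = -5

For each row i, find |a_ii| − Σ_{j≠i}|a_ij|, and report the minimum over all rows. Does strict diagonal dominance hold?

2

row 1: |8| − (3+1) = 4
row 2: |8| − (2+2) = 4
row 3: |-8| − (4+2) = 2
minimum over rows = 2 → strictly diagonally dominant (convergence guaranteed)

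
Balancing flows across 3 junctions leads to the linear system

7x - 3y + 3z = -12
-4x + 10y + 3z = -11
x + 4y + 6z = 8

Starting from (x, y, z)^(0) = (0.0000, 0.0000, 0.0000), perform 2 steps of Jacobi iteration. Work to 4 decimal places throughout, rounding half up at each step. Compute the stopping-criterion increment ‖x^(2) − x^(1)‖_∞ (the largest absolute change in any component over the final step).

1.0857

Iteration 1:
  x = (-12 - (-3)·0.0000 - (3)·0.0000) / (7) = -1.7143
  y = (-11 - (-4)·0.0000 - (3)·0.0000) / (10) = -1.1000
  z = (8 - (1)·0.0000 - (4)·0.0000) / (6) = 1.3333
Iteration 2:
  x = (-12 - (-3)·-1.1000 - (3)·1.3333) / (7) = -2.7571
  y = (-11 - (-4)·-1.7143 - (3)·1.3333) / (10) = -2.1857
  z = (8 - (1)·-1.7143 - (4)·-1.1000) / (6) = 2.3524
Change: (-1.0428, -1.0857, 1.0191) → max |·| = 1.0857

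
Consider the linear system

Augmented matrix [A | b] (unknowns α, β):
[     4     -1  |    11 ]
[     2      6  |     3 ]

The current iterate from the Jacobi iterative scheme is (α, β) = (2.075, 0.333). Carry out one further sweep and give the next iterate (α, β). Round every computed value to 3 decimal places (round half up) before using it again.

(2.833, -0.192)

One sweep:
  α = (11 - (-1)·0.333) / (4) = 2.833
  β = (3 - (2)·2.075) / (6) = -0.192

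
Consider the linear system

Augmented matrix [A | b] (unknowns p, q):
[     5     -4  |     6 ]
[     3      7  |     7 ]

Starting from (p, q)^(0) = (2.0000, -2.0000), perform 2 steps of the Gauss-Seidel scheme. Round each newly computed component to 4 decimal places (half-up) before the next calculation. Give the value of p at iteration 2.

2.1371

Iteration 1:
  p = (6 - (-4)·-2.0000) / (5) = -0.4000
  q = (7 - (3)·-0.4000) / (7) = 1.1714
Iteration 2:
  p = (6 - (-4)·1.1714) / (5) = 2.1371
  q = (7 - (3)·2.1371) / (7) = 0.0841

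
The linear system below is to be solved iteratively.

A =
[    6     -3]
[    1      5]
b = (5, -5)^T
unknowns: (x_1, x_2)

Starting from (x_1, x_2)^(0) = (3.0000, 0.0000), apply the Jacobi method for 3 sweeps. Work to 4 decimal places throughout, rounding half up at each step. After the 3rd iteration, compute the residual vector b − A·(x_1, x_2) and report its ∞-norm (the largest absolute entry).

Iteration 1:
  x_1 = (5 - (-3)·0.0000) / (6) = 0.8333
  x_2 = (-5 - (1)·3.0000) / (5) = -1.6000
Iteration 2:
  x_1 = (5 - (-3)·-1.6000) / (6) = 0.0333
  x_2 = (-5 - (1)·0.8333) / (5) = -1.1667
Iteration 3:
  x_1 = (5 - (-3)·-1.1667) / (6) = 0.2500
  x_2 = (-5 - (1)·0.0333) / (5) = -1.0067
Residual b − A·x = (0.4799, -0.2165); ∞-norm = 0.4799

0.4799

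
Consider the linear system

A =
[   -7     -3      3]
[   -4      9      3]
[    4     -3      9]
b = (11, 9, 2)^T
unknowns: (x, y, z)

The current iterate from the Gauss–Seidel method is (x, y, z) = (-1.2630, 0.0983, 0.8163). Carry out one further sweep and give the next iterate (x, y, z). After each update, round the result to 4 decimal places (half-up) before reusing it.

(-1.2637, 0.1663, 0.8393)

One sweep:
  x = (11 - (-3)·0.0983 - (3)·0.8163) / (-7) = -1.2637
  y = (9 - (-4)·-1.2637 - (3)·0.8163) / (9) = 0.1663
  z = (2 - (4)·-1.2637 - (-3)·0.1663) / (9) = 0.8393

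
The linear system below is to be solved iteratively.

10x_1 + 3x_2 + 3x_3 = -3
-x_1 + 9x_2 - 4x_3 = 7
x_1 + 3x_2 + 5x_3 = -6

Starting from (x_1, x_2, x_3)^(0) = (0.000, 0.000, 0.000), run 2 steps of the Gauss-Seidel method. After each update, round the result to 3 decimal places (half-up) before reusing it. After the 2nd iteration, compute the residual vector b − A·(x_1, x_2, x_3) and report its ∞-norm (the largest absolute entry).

1.417

Iteration 1:
  x_1 = (-3 - (3)·0.000 - (3)·0.000) / (10) = -0.300
  x_2 = (7 - (-1)·-0.300 - (-4)·0.000) / (9) = 0.744
  x_3 = (-6 - (1)·-0.300 - (3)·0.744) / (5) = -1.586
Iteration 2:
  x_1 = (-3 - (3)·0.744 - (3)·-1.586) / (10) = -0.047
  x_2 = (7 - (-1)·-0.047 - (-4)·-1.586) / (9) = 0.068
  x_3 = (-6 - (1)·-0.047 - (3)·0.068) / (5) = -1.231
Residual b − A·x = (0.959, 1.417, -0.002); ∞-norm = 1.417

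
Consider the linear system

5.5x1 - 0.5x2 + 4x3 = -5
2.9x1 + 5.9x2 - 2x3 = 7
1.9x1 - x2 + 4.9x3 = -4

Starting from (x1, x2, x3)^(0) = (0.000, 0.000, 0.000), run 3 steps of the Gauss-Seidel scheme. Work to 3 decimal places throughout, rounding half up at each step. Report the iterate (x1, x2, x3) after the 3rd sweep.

Iteration 1:
  x1 = (-5 - (-0.5)·0.000 - (4)·0.000) / (5.5) = -0.909
  x2 = (7 - (2.9)·-0.909 - (-2)·0.000) / (5.9) = 1.633
  x3 = (-4 - (1.9)·-0.909 - (-1)·1.633) / (4.9) = -0.131
Iteration 2:
  x1 = (-5 - (-0.5)·1.633 - (4)·-0.131) / (5.5) = -0.665
  x2 = (7 - (2.9)·-0.665 - (-2)·-0.131) / (5.9) = 1.469
  x3 = (-4 - (1.9)·-0.665 - (-1)·1.469) / (4.9) = -0.259
Iteration 3:
  x1 = (-5 - (-0.5)·1.469 - (4)·-0.259) / (5.5) = -0.587
  x2 = (7 - (2.9)·-0.587 - (-2)·-0.259) / (5.9) = 1.387
  x3 = (-4 - (1.9)·-0.587 - (-1)·1.387) / (4.9) = -0.306

(-0.587, 1.387, -0.306)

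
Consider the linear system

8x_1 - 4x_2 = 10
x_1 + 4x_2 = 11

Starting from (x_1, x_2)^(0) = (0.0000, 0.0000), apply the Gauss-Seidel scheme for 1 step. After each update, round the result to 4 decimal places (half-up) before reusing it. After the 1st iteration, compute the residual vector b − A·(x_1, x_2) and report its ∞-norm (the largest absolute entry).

9.7500

Iteration 1:
  x_1 = (10 - (-4)·0.0000) / (8) = 1.2500
  x_2 = (11 - (1)·1.2500) / (4) = 2.4375
Residual b − A·x = (9.7500, 0.0000); ∞-norm = 9.7500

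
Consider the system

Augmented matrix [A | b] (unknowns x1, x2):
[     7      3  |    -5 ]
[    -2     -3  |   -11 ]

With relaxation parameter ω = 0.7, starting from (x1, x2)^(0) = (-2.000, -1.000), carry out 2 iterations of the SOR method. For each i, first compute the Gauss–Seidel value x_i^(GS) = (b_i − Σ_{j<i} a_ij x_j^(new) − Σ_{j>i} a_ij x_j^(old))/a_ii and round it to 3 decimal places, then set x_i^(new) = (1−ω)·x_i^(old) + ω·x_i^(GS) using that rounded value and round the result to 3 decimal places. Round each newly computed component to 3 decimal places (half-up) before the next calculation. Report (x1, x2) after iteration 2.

(-1.532, 4.074)

Iteration 1:
  x1: GS value = (-5 - (3)·-1.000) / (7) = -0.286;  x1 ← (1−ω)·-2.000 + ω·-0.286 = -0.800
  x2: GS value = (-11 - (-2)·-0.800) / (-3) = 4.200;  x2 ← (1−ω)·-1.000 + ω·4.200 = 2.640
Iteration 2:
  x1: GS value = (-5 - (3)·2.640) / (7) = -1.846;  x1 ← (1−ω)·-0.800 + ω·-1.846 = -1.532
  x2: GS value = (-11 - (-2)·-1.532) / (-3) = 4.688;  x2 ← (1−ω)·2.640 + ω·4.688 = 4.074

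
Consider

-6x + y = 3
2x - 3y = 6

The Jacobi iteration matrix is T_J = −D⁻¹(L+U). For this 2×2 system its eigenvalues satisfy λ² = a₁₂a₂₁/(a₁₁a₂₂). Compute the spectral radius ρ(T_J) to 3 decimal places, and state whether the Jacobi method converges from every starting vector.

a₁₂a₂₁/(a₁₁a₂₂) = (1)·(2) / ((-6)·(-3)) = 0.111111
ρ = √|0.111111| = √0.111111 = 0.333
ρ < 1, so Jacobi converges

0.333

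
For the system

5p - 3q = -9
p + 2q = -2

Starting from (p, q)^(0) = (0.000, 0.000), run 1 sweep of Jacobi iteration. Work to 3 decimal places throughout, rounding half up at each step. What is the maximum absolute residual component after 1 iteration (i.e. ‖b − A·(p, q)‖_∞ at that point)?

3.000

Iteration 1:
  p = (-9 - (-3)·0.000) / (5) = -1.800
  q = (-2 - (1)·0.000) / (2) = -1.000
Residual b − A·x = (-3.000, 1.800); ∞-norm = 3.000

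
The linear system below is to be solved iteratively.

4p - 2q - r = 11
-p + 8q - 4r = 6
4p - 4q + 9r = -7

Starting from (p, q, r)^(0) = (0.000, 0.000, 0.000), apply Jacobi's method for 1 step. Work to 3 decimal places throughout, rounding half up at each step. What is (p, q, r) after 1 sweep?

(2.750, 0.750, -0.778)

Iteration 1:
  p = (11 - (-2)·0.000 - (-1)·0.000) / (4) = 2.750
  q = (6 - (-1)·0.000 - (-4)·0.000) / (8) = 0.750
  r = (-7 - (4)·0.000 - (-4)·0.000) / (9) = -0.778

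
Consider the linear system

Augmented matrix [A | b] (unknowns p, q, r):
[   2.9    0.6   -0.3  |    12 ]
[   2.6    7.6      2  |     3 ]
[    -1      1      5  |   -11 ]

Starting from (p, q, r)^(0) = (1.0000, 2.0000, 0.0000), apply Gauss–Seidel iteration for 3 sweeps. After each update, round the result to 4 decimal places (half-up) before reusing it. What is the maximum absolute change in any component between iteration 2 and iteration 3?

Iteration 1:
  p = (12 - (0.6)·2.0000 - (-0.3)·0.0000) / (2.9) = 3.7241
  q = (3 - (2.6)·3.7241 - (2)·0.0000) / (7.6) = -0.8793
  r = (-11 - (-1)·3.7241 - (1)·-0.8793) / (5) = -1.2793
Iteration 2:
  p = (12 - (0.6)·-0.8793 - (-0.3)·-1.2793) / (2.9) = 4.1875
  q = (3 - (2.6)·4.1875 - (2)·-1.2793) / (7.6) = -0.7012
  r = (-11 - (-1)·4.1875 - (1)·-0.7012) / (5) = -1.2223
Iteration 3:
  p = (12 - (0.6)·-0.7012 - (-0.3)·-1.2223) / (2.9) = 4.1566
  q = (3 - (2.6)·4.1566 - (2)·-1.2223) / (7.6) = -0.7056
  r = (-11 - (-1)·4.1566 - (1)·-0.7056) / (5) = -1.2276
Change: (-0.0309, -0.0044, -0.0053) → max |·| = 0.0309

0.0309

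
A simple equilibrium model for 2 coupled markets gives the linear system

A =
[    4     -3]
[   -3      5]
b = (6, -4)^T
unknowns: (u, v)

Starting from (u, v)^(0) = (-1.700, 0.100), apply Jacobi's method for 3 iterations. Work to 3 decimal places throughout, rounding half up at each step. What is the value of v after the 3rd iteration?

-0.719

Iteration 1:
  u = (6 - (-3)·0.100) / (4) = 1.575
  v = (-4 - (-3)·-1.700) / (5) = -1.820
Iteration 2:
  u = (6 - (-3)·-1.820) / (4) = 0.135
  v = (-4 - (-3)·1.575) / (5) = 0.145
Iteration 3:
  u = (6 - (-3)·0.145) / (4) = 1.609
  v = (-4 - (-3)·0.135) / (5) = -0.719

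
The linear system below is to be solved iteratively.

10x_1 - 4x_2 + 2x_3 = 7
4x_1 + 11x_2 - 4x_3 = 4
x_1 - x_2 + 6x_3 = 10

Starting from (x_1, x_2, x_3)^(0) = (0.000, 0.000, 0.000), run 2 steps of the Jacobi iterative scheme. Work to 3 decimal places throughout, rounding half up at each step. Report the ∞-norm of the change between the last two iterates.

0.351

Iteration 1:
  x_1 = (7 - (-4)·0.000 - (2)·0.000) / (10) = 0.700
  x_2 = (4 - (4)·0.000 - (-4)·0.000) / (11) = 0.364
  x_3 = (10 - (1)·0.000 - (-1)·0.000) / (6) = 1.667
Iteration 2:
  x_1 = (7 - (-4)·0.364 - (2)·1.667) / (10) = 0.512
  x_2 = (4 - (4)·0.700 - (-4)·1.667) / (11) = 0.715
  x_3 = (10 - (1)·0.700 - (-1)·0.364) / (6) = 1.611
Change: (-0.188, 0.351, -0.056) → max |·| = 0.351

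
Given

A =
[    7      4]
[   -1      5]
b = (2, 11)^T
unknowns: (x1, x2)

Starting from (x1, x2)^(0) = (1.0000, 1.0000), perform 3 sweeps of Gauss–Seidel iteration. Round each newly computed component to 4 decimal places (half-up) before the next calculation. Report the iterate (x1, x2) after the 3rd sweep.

Iteration 1:
  x1 = (2 - (4)·1.0000) / (7) = -0.2857
  x2 = (11 - (-1)·-0.2857) / (5) = 2.1429
Iteration 2:
  x1 = (2 - (4)·2.1429) / (7) = -0.9388
  x2 = (11 - (-1)·-0.9388) / (5) = 2.0122
Iteration 3:
  x1 = (2 - (4)·2.0122) / (7) = -0.8641
  x2 = (11 - (-1)·-0.8641) / (5) = 2.0272

(-0.8641, 2.0272)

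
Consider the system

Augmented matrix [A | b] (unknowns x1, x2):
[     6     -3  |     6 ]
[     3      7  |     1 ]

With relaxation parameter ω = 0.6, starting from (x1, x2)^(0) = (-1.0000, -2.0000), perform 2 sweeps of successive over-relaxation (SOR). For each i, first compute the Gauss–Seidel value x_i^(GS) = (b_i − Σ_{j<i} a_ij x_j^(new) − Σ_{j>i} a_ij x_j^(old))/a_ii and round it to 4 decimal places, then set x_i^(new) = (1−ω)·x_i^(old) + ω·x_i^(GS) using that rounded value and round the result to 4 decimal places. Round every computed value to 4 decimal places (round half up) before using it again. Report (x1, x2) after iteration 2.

(0.2566, -0.2248)

Iteration 1:
  x1: GS value = (6 - (-3)·-2.0000) / (6) = 0.0000;  x1 ← (1−ω)·-1.0000 + ω·0.0000 = -0.4000
  x2: GS value = (1 - (3)·-0.4000) / (7) = 0.3143;  x2 ← (1−ω)·-2.0000 + ω·0.3143 = -0.6114
Iteration 2:
  x1: GS value = (6 - (-3)·-0.6114) / (6) = 0.6943;  x1 ← (1−ω)·-0.4000 + ω·0.6943 = 0.2566
  x2: GS value = (1 - (3)·0.2566) / (7) = 0.0329;  x2 ← (1−ω)·-0.6114 + ω·0.0329 = -0.2248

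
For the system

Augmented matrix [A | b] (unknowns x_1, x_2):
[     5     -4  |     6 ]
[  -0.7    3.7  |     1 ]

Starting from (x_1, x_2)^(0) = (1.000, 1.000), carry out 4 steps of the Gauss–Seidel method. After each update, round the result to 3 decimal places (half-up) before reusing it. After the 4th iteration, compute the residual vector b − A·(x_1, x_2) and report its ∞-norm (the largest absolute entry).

Iteration 1:
  x_1 = (6 - (-4)·1.000) / (5) = 2.000
  x_2 = (1 - (-0.7)·2.000) / (3.7) = 0.649
Iteration 2:
  x_1 = (6 - (-4)·0.649) / (5) = 1.719
  x_2 = (1 - (-0.7)·1.719) / (3.7) = 0.595
Iteration 3:
  x_1 = (6 - (-4)·0.595) / (5) = 1.676
  x_2 = (1 - (-0.7)·1.676) / (3.7) = 0.587
Iteration 4:
  x_1 = (6 - (-4)·0.587) / (5) = 1.670
  x_2 = (1 - (-0.7)·1.670) / (3.7) = 0.586
Residual b − A·x = (-0.006, 0.001); ∞-norm = 0.006

0.006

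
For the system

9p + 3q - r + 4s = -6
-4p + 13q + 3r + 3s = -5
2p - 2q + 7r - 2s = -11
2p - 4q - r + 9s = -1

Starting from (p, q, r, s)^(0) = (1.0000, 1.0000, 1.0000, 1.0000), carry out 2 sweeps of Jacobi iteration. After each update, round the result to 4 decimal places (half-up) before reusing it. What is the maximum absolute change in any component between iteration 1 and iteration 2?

0.6045

Iteration 1:
  p = (-6 - (3)·1.0000 - (-1)·1.0000 - (4)·1.0000) / (9) = -1.3333
  q = (-5 - (-4)·1.0000 - (3)·1.0000 - (3)·1.0000) / (13) = -0.5385
  r = (-11 - (2)·1.0000 - (-2)·1.0000 - (-2)·1.0000) / (7) = -1.2857
  s = (-1 - (2)·1.0000 - (-4)·1.0000 - (-1)·1.0000) / (9) = 0.2222
Iteration 2:
  p = (-6 - (3)·-0.5385 - (-1)·-1.2857 - (4)·0.2222) / (9) = -0.7288
  q = (-5 - (-4)·-1.3333 - (3)·-1.2857 - (3)·0.2222) / (13) = -0.5494
  r = (-11 - (2)·-1.3333 - (-2)·-0.5385 - (-2)·0.2222) / (7) = -1.2809
  s = (-1 - (2)·-1.3333 - (-4)·-0.5385 - (-1)·-1.2857) / (9) = -0.1970
Change: (0.6045, -0.0109, 0.0048, -0.4192) → max |·| = 0.6045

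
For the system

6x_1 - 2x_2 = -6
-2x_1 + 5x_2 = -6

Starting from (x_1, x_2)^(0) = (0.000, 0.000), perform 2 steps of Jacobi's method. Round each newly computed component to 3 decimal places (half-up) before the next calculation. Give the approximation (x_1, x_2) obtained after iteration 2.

(-1.400, -1.600)

Iteration 1:
  x_1 = (-6 - (-2)·0.000) / (6) = -1.000
  x_2 = (-6 - (-2)·0.000) / (5) = -1.200
Iteration 2:
  x_1 = (-6 - (-2)·-1.200) / (6) = -1.400
  x_2 = (-6 - (-2)·-1.000) / (5) = -1.600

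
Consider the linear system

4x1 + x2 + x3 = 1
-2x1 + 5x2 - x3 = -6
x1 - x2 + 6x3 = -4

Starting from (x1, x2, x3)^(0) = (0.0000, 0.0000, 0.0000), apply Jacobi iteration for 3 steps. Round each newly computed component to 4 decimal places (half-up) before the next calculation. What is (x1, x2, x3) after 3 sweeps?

Iteration 1:
  x1 = (1 - (1)·0.0000 - (1)·0.0000) / (4) = 0.2500
  x2 = (-6 - (-2)·0.0000 - (-1)·0.0000) / (5) = -1.2000
  x3 = (-4 - (1)·0.0000 - (-1)·0.0000) / (6) = -0.6667
Iteration 2:
  x1 = (1 - (1)·-1.2000 - (1)·-0.6667) / (4) = 0.7167
  x2 = (-6 - (-2)·0.2500 - (-1)·-0.6667) / (5) = -1.2333
  x3 = (-4 - (1)·0.2500 - (-1)·-1.2000) / (6) = -0.9083
Iteration 3:
  x1 = (1 - (1)·-1.2333 - (1)·-0.9083) / (4) = 0.7854
  x2 = (-6 - (-2)·0.7167 - (-1)·-0.9083) / (5) = -1.0950
  x3 = (-4 - (1)·0.7167 - (-1)·-1.2333) / (6) = -0.9917

(0.7854, -1.0950, -0.9917)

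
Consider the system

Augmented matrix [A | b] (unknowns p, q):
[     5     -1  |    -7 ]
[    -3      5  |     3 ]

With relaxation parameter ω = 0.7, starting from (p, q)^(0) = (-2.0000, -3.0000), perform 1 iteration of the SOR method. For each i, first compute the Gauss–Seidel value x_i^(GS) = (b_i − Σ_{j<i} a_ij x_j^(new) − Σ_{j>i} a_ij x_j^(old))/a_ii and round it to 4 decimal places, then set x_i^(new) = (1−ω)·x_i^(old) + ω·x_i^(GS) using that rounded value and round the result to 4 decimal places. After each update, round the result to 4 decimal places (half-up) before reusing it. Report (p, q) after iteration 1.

Iteration 1:
  p: GS value = (-7 - (-1)·-3.0000) / (5) = -2.0000;  p ← (1−ω)·-2.0000 + ω·-2.0000 = -2.0000
  q: GS value = (3 - (-3)·-2.0000) / (5) = -0.6000;  q ← (1−ω)·-3.0000 + ω·-0.6000 = -1.3200

(-2.0000, -1.3200)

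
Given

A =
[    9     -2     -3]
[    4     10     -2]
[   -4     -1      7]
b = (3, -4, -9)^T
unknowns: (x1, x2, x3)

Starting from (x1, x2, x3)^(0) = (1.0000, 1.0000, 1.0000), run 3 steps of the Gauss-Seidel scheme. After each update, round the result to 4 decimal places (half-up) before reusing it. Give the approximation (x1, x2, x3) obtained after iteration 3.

Iteration 1:
  x1 = (3 - (-2)·1.0000 - (-3)·1.0000) / (9) = 0.8889
  x2 = (-4 - (4)·0.8889 - (-2)·1.0000) / (10) = -0.5556
  x3 = (-9 - (-4)·0.8889 - (-1)·-0.5556) / (7) = -0.8571
Iteration 2:
  x1 = (3 - (-2)·-0.5556 - (-3)·-0.8571) / (9) = -0.0758
  x2 = (-4 - (4)·-0.0758 - (-2)·-0.8571) / (10) = -0.5411
  x3 = (-9 - (-4)·-0.0758 - (-1)·-0.5411) / (7) = -1.4063
Iteration 3:
  x1 = (3 - (-2)·-0.5411 - (-3)·-1.4063) / (9) = -0.2557
  x2 = (-4 - (4)·-0.2557 - (-2)·-1.4063) / (10) = -0.5790
  x3 = (-9 - (-4)·-0.2557 - (-1)·-0.5790) / (7) = -1.5145

(-0.2557, -0.5790, -1.5145)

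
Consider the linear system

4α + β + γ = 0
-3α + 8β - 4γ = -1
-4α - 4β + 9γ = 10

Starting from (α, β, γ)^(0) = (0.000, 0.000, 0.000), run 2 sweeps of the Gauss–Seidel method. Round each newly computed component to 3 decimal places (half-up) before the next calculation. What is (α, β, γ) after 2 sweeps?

(-0.233, 0.316, 1.148)

Iteration 1:
  α = (0 - (1)·0.000 - (1)·0.000) / (4) = 0.000
  β = (-1 - (-3)·0.000 - (-4)·0.000) / (8) = -0.125
  γ = (10 - (-4)·0.000 - (-4)·-0.125) / (9) = 1.056
Iteration 2:
  α = (0 - (1)·-0.125 - (1)·1.056) / (4) = -0.233
  β = (-1 - (-3)·-0.233 - (-4)·1.056) / (8) = 0.316
  γ = (10 - (-4)·-0.233 - (-4)·0.316) / (9) = 1.148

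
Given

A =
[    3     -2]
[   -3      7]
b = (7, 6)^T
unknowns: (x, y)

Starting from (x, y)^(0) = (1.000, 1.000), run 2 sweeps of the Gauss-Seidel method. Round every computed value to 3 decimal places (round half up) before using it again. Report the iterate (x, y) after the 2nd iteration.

(3.762, 2.469)

Iteration 1:
  x = (7 - (-2)·1.000) / (3) = 3.000
  y = (6 - (-3)·3.000) / (7) = 2.143
Iteration 2:
  x = (7 - (-2)·2.143) / (3) = 3.762
  y = (6 - (-3)·3.762) / (7) = 2.469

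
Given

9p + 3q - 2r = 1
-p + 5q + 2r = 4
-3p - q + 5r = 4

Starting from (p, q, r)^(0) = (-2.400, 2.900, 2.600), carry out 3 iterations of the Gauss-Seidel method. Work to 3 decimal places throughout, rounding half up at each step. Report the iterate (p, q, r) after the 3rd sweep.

(0.150, 0.378, 0.966)

Iteration 1:
  p = (1 - (3)·2.900 - (-2)·2.600) / (9) = -0.278
  q = (4 - (-1)·-0.278 - (2)·2.600) / (5) = -0.296
  r = (4 - (-3)·-0.278 - (-1)·-0.296) / (5) = 0.574
Iteration 2:
  p = (1 - (3)·-0.296 - (-2)·0.574) / (9) = 0.337
  q = (4 - (-1)·0.337 - (2)·0.574) / (5) = 0.638
  r = (4 - (-3)·0.337 - (-1)·0.638) / (5) = 1.130
Iteration 3:
  p = (1 - (3)·0.638 - (-2)·1.130) / (9) = 0.150
  q = (4 - (-1)·0.150 - (2)·1.130) / (5) = 0.378
  r = (4 - (-3)·0.150 - (-1)·0.378) / (5) = 0.966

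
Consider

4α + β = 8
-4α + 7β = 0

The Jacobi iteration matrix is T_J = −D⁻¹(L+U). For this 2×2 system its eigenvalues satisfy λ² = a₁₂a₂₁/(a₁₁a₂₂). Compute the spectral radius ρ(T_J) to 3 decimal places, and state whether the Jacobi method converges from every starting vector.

a₁₂a₂₁/(a₁₁a₂₂) = (1)·(-4) / ((4)·(7)) = -0.142857
ρ = √|-0.142857| = √0.142857 = 0.378
ρ < 1, so Jacobi converges

0.378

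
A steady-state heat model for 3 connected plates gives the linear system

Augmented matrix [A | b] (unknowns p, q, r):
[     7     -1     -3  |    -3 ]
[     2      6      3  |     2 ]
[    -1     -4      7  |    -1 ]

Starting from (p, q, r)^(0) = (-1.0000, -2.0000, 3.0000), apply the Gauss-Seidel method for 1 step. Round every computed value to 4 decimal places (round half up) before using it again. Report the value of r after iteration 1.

Iteration 1:
  p = (-3 - (-1)·-2.0000 - (-3)·3.0000) / (7) = 0.5714
  q = (2 - (2)·0.5714 - (3)·3.0000) / (6) = -1.3571
  r = (-1 - (-1)·0.5714 - (-4)·-1.3571) / (7) = -0.8367

-0.8367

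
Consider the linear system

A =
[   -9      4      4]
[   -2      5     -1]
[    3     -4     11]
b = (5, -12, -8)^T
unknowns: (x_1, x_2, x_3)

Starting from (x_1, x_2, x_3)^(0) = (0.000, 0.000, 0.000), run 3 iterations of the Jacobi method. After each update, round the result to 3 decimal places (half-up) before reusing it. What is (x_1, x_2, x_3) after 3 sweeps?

Iteration 1:
  x_1 = (5 - (4)·0.000 - (4)·0.000) / (-9) = -0.556
  x_2 = (-12 - (-2)·0.000 - (-1)·0.000) / (5) = -2.400
  x_3 = (-8 - (3)·0.000 - (-4)·0.000) / (11) = -0.727
Iteration 2:
  x_1 = (5 - (4)·-2.400 - (4)·-0.727) / (-9) = -1.945
  x_2 = (-12 - (-2)·-0.556 - (-1)·-0.727) / (5) = -2.768
  x_3 = (-8 - (3)·-0.556 - (-4)·-2.400) / (11) = -1.448
Iteration 3:
  x_1 = (5 - (4)·-2.768 - (4)·-1.448) / (-9) = -2.429
  x_2 = (-12 - (-2)·-1.945 - (-1)·-1.448) / (5) = -3.468
  x_3 = (-8 - (3)·-1.945 - (-4)·-2.768) / (11) = -1.203

(-2.429, -3.468, -1.203)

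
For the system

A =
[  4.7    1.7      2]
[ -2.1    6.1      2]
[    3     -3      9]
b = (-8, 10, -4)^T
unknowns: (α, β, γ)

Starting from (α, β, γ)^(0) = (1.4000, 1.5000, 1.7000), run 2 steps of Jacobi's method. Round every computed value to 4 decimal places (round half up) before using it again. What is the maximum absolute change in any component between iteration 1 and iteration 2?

Iteration 1:
  α = (-8 - (1.7)·1.5000 - (2)·1.7000) / (4.7) = -2.9681
  β = (10 - (-2.1)·1.4000 - (2)·1.7000) / (6.1) = 1.5639
  γ = (-4 - (3)·1.4000 - (-3)·1.5000) / (9) = -0.4111
Iteration 2:
  α = (-8 - (1.7)·1.5639 - (2)·-0.4111) / (4.7) = -2.0929
  β = (10 - (-2.1)·-2.9681 - (2)·-0.4111) / (6.1) = 0.7523
  γ = (-4 - (3)·-2.9681 - (-3)·1.5639) / (9) = 1.0662
Change: (0.8752, -0.8116, 1.4773) → max |·| = 1.4773

1.4773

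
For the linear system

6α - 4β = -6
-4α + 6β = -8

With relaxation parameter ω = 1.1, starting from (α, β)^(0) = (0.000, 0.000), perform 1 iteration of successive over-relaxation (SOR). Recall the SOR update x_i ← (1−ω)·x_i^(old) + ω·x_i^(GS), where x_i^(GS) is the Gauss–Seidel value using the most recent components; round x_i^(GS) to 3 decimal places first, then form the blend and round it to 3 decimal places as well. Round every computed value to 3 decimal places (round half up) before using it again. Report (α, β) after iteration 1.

(-1.100, -2.274)

Iteration 1:
  α: GS value = (-6 - (-4)·0.000) / (6) = -1.000;  α ← (1−ω)·0.000 + ω·-1.000 = -1.100
  β: GS value = (-8 - (-4)·-1.100) / (6) = -2.067;  β ← (1−ω)·0.000 + ω·-2.067 = -2.274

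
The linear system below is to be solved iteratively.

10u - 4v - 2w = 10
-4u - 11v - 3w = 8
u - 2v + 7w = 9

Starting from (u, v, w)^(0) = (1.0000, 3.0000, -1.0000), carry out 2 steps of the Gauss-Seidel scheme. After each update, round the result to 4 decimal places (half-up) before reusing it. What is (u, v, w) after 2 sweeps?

Iteration 1:
  u = (10 - (-4)·3.0000 - (-2)·-1.0000) / (10) = 2.0000
  v = (8 - (-4)·2.0000 - (-3)·-1.0000) / (-11) = -1.1818
  w = (9 - (1)·2.0000 - (-2)·-1.1818) / (7) = 0.6623
Iteration 2:
  u = (10 - (-4)·-1.1818 - (-2)·0.6623) / (10) = 0.6597
  v = (8 - (-4)·0.6597 - (-3)·0.6623) / (-11) = -1.1478
  w = (9 - (1)·0.6597 - (-2)·-1.1478) / (7) = 0.8635

(0.6597, -1.1478, 0.8635)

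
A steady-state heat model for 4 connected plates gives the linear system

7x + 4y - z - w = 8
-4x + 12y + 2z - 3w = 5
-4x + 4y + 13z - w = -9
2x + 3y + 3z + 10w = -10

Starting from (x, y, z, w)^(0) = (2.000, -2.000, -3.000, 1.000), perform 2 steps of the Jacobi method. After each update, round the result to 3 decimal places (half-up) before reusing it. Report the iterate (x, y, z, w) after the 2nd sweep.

(0.198, 1.006, -0.633, -2.134)

Iteration 1:
  x = (8 - (4)·-2.000 - (-1)·-3.000 - (-1)·1.000) / (7) = 2.000
  y = (5 - (-4)·2.000 - (2)·-3.000 - (-3)·1.000) / (12) = 1.833
  z = (-9 - (-4)·2.000 - (4)·-2.000 - (-1)·1.000) / (13) = 0.615
  w = (-10 - (2)·2.000 - (3)·-2.000 - (3)·-3.000) / (10) = 0.100
Iteration 2:
  x = (8 - (4)·1.833 - (-1)·0.615 - (-1)·0.100) / (7) = 0.198
  y = (5 - (-4)·2.000 - (2)·0.615 - (-3)·0.100) / (12) = 1.006
  z = (-9 - (-4)·2.000 - (4)·1.833 - (-1)·0.100) / (13) = -0.633
  w = (-10 - (2)·2.000 - (3)·1.833 - (3)·0.615) / (10) = -2.134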